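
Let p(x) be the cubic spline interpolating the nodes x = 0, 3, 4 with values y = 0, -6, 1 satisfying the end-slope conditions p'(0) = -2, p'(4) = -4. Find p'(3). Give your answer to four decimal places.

Write m_i for p''(x_i). With h_i = 3, 1 and divided differences Δ_i = -2, 7, the continuity of p' gives the tridiagonal system
  3·m_0 + 8·m_1 + 1·m_2 = 6(Δ_1 - Δ_0) = 54
Clamped end conditions give two more equations: 2h_0·m_0 + h_0·m_1 = 6(Δ_0 - p'(0)) = 0 and h_1·m_1 + 2h_1·m_2 = 6(p'(4) - Δ_1) = -66.
Solving the tridiagonal system: m_0 = -29/4, m_1 = 29/2, m_2 = -161/4.
On [3, 4], p'(x) = b_1 + 2c_1·(x - 3) + 3d_1·(x - 3)² with b_1 = Δ_1 - h_1(2m_1 + m_2)/6 = 71/8, c_1 = m_1/2 = 29/4, d_1 = (m_2 - m_1)/(6h_1) = -73/8. So p'(3) = 71/8.

8.8750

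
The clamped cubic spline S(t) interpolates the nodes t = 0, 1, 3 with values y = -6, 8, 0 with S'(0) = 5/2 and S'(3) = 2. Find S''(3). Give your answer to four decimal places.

26.8333

Put σ_i = S'' at the i-th knot. Here h = (1, 2) and Δ = (14, -4), so the interior equations h_(i-1)·σ_(i-1) + 2(h_(i-1)+h_i)·σ_i + h_i·σ_(i+1) = 6(Δ_i − Δ_(i-1)) read
  1·σ_0 + 6·σ_1 + 2·σ_2 = 6(Δ_1 - Δ_0) = -108
Clamped end conditions give two more equations: 2h_0·σ_0 + h_0·σ_1 = 6(Δ_0 - S'(0)) = 69 and h_1·σ_1 + 2h_1·σ_2 = 6(S'(3) - Δ_1) = 36.
Solving the tridiagonal system: σ_0 = 157/3, σ_1 = -107/3, σ_2 = 161/6.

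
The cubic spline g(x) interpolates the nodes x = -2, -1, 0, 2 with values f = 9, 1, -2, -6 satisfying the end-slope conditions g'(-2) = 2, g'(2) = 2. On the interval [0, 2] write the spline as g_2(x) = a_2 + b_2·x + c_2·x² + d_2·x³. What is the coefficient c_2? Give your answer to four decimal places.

Write m_i for g''(x_i). With h_i = 1, 1, 2 and divided differences Δ_i = -8, -3, -2, the continuity of g' gives the tridiagonal system
  1·m_0 + 4·m_1 + 1·m_2 = 6(Δ_1 - Δ_0) = 30
  1·m_1 + 6·m_2 + 2·m_3 = 6(Δ_2 - Δ_1) = 6
Clamped end conditions give two more equations: 2h_0·m_0 + h_0·m_1 = 6(Δ_0 - g'(-2)) = -60 and h_2·m_2 + 2h_2·m_3 = 6(g'(2) - Δ_2) = 24.
Forward elimination and back-substitution give m_0 = -432/11, m_1 = 204/11, m_2 = -54/11, m_3 = 93/11.
On [0, 2], with g_2(x) = a_2 + b_2·x + c_2·x² + d_2·x³: c_2 = m_2/2 = -27/11, d_2 = (m_3 - m_2)/(6h_2) = 49/44, b_2 = Δ_2 - h_2(2m_2 + m_3)/6 = -17/11.

-2.4545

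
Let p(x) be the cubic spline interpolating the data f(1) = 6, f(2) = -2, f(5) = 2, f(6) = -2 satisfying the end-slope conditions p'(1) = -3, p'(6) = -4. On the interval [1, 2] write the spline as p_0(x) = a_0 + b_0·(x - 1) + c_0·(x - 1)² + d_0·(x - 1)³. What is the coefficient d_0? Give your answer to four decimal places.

5.8254

Write M_i for p''(x_i). With h_i = 1, 3, 1 and divided differences Δ_i = -8, 4/3, -4, the continuity of p' gives the tridiagonal system
  1·M_0 + 8·M_1 + 3·M_2 = 6(Δ_1 - Δ_0) = 56
  3·M_1 + 8·M_2 + 1·M_3 = 6(Δ_2 - Δ_1) = -32
Clamped end conditions give two more equations: 2h_0·M_0 + h_0·M_1 = 6(Δ_0 - p'(1)) = -30 and h_2·M_2 + 2h_2·M_3 = 6(p'(6) - Δ_2) = 0.
Hence M_0 = -1364/63, M_1 = 838/63, M_2 = -604/63, M_3 = 302/63.
On [1, 2], with p_0(x) = a_0 + b_0·(x - 1) + c_0·(x - 1)² + d_0·(x - 1)³: c_0 = M_0/2 = -682/63, d_0 = (M_1 - M_0)/(6h_0) = 367/63, b_0 = Δ_0 - h_0(2M_0 + M_1)/6 = -3.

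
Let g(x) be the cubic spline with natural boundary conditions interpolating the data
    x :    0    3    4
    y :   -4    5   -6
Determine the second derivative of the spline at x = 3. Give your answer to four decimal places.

-10.5000

Let m_i = g''(x_i). Step sizes h_i = 3, 1; slopes of the chords Δ_i = (y_(i+1) - y_i)/h_i = 3, -11.
  3·m_0 + 8·m_1 + 1·m_2 = 6(Δ_1 - Δ_0) = -84
Natural end conditions: m_0 = m_2 = 0.
Forward elimination and back-substitution give m_0 = 0, m_1 = -21/2, m_2 = 0.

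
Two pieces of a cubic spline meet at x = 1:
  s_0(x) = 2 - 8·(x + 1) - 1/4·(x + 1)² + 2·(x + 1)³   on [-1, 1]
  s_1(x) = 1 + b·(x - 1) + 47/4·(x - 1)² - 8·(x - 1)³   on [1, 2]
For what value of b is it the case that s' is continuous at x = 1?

15

s_0'(x) = -8 - 1/2·(x + 1) + 6·(x + 1)², so s_0'(1) = 15. On the right, s_1'(1) = b, so b = 15.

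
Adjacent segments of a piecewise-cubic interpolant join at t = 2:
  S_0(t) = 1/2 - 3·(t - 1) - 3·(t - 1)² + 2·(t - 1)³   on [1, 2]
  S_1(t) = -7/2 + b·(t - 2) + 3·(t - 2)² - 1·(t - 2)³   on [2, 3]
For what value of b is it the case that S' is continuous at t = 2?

S_0'(t) = -3 - 6·(t - 1) + 6·(t - 1)², so S_0'(2) = -3. On the right, S_1'(2) = b, so b = -3.

-3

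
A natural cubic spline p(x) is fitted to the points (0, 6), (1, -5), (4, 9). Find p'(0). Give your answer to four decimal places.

-12.9583

Put σ_i = p'' at the i-th knot. Here h = (1, 3) and Δ = (-11, 14/3), so the interior equations h_(i-1)·σ_(i-1) + 2(h_(i-1)+h_i)·σ_i + h_i·σ_(i+1) = 6(Δ_i − Δ_(i-1)) read
  1·σ_0 + 8·σ_1 + 3·σ_2 = 6(Δ_1 - Δ_0) = 94
Natural end conditions: σ_0 = σ_2 = 0.
Forward elimination and back-substitution give σ_0 = 0, σ_1 = 47/4, σ_2 = 0.
On [0, 1], p'(x) = b_0 + 2c_0·x + 3d_0·x² with b_0 = Δ_0 - h_0(2σ_0 + σ_1)/6 = -311/24, c_0 = σ_0/2 = 0, d_0 = (σ_1 - σ_0)/(6h_0) = 47/24. So p'(0) = -311/24.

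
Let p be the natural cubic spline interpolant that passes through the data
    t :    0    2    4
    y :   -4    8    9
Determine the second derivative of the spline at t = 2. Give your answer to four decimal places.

Write m_i for p''(x_i). With h_i = 2, 2 and divided differences Δ_i = 6, 1/2, the continuity of p' gives the tridiagonal system
  2·m_0 + 8·m_1 + 2·m_2 = 6(Δ_1 - Δ_0) = -33
Natural end conditions: m_0 = m_2 = 0.
Forward elimination and back-substitution give m_0 = 0, m_1 = -33/8, m_2 = 0.

-4.1250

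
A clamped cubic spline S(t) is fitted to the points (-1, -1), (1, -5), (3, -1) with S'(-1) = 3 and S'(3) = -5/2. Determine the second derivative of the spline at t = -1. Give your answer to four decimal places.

-11.8750

Let M_i = S''(x_i). Step sizes h_i = 2, 2; slopes of the chords Δ_i = (y_(i+1) - y_i)/h_i = -2, 2.
  2·M_0 + 8·M_1 + 2·M_2 = 6(Δ_1 - Δ_0) = 24
Clamped end conditions give two more equations: 2h_0·M_0 + h_0·M_1 = 6(Δ_0 - S'(-1)) = -30 and h_1·M_1 + 2h_1·M_2 = 6(S'(3) - Δ_1) = -27.
Solving the tridiagonal system: M_0 = -95/8, M_1 = 35/4, M_2 = -89/8.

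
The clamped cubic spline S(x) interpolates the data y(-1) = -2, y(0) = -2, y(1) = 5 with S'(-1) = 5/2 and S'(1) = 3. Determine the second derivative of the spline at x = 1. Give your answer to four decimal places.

With m_i denoting the second derivative at x_i, h_i = 1, 1, and Δ_i = (y_(i+1) − y_i)/h_i = 0, 7:
  1·m_0 + 4·m_1 + 1·m_2 = 6(Δ_1 - Δ_0) = 42
Clamped end conditions give two more equations: 2h_0·m_0 + h_0·m_1 = 6(Δ_0 - S'(-1)) = -15 and h_1·m_1 + 2h_1·m_2 = 6(S'(1) - Δ_1) = -24.
Forward elimination and back-substitution give m_0 = -71/4, m_1 = 41/2, m_2 = -89/4.

-22.2500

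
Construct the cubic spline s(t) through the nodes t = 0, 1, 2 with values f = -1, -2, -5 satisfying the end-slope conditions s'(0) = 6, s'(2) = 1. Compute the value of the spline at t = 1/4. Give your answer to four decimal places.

-0.0898

Put M_i = s'' at the i-th knot. Here h = (1, 1) and Δ = (-1, -3), so the interior equations h_(i-1)·M_(i-1) + 2(h_(i-1)+h_i)·M_i + h_i·M_(i+1) = 6(Δ_i − Δ_(i-1)) read
  1·M_0 + 4·M_1 + 1·M_2 = 6(Δ_1 - Δ_0) = -12
Clamped end conditions give two more equations: 2h_0·M_0 + h_0·M_1 = 6(Δ_0 - s'(0)) = -42 and h_1·M_1 + 2h_1·M_2 = 6(s'(2) - Δ_1) = 24.
Solving: M_0 = -41/2, M_1 = -1, M_2 = 25/2.
On [0, 1], s(t) = -1 + 6·t - 41/4·t² + 13/4·t³.
With t = 1/4: s(1/4) = -23/256.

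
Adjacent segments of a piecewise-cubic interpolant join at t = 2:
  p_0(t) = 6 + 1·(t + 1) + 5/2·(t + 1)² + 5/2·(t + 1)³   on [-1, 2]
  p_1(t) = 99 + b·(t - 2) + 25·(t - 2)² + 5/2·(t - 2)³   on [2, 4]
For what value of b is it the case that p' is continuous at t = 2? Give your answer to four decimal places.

p_0'(t) = 1 + 5·(t + 1) + 15/2·(t + 1)², so p_0'(2) = 167/2. On the right, p_1'(2) = b, so b = 167/2.

83.5000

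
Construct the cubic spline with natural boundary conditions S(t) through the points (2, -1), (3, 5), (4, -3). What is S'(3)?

-1

Write σ_i for S''(x_i). With h_i = 1, 1 and divided differences Δ_i = 6, -8, the continuity of S' gives the tridiagonal system
  1·σ_0 + 4·σ_1 + 1·σ_2 = 6(Δ_1 - Δ_0) = -84
Natural end conditions: σ_0 = σ_2 = 0.
Solving the tridiagonal system: σ_0 = 0, σ_1 = -21, σ_2 = 0.
On [3, 4], S'(t) = b_1 + 2c_1·(t - 3) + 3d_1·(t - 3)² with b_1 = Δ_1 - h_1(2σ_1 + σ_2)/6 = -1, c_1 = σ_1/2 = -21/2, d_1 = (σ_2 - σ_1)/(6h_1) = 7/2. So S'(3) = -1.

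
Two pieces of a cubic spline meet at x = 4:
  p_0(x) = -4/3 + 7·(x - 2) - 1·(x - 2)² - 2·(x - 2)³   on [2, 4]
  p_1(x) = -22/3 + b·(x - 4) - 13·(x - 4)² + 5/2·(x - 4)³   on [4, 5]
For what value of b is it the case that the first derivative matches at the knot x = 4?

-21

p_0'(x) = 7 - 2·(x - 2) - 6·(x - 2)², so p_0'(4) = -21. On the right, p_1'(4) = b, so b = -21.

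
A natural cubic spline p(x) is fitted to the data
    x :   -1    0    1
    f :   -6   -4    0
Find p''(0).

Write M_i for p''(x_i). With h_i = 1, 1 and divided differences Δ_i = 2, 4, the continuity of p' gives the tridiagonal system
  1·M_0 + 4·M_1 + 1·M_2 = 6(Δ_1 - Δ_0) = 12
Natural end conditions: M_0 = M_2 = 0.
Forward elimination and back-substitution give M_0 = 0, M_1 = 3, M_2 = 0.

3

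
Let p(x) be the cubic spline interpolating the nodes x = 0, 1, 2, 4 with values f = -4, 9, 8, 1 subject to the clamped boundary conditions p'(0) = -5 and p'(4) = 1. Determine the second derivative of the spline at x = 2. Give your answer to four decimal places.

With m_i denoting the second derivative at x_i, h_i = 1, 1, 2, and Δ_i = (y_(i+1) − y_i)/h_i = 13, -1, -7/2:
  1·m_0 + 4·m_1 + 1·m_2 = 6(Δ_1 - Δ_0) = -84
  1·m_1 + 6·m_2 + 2·m_3 = 6(Δ_2 - Δ_1) = -15
Clamped end conditions give two more equations: 2h_0·m_0 + h_0·m_1 = 6(Δ_0 - p'(0)) = 108 and h_2·m_2 + 2h_2·m_3 = 6(p'(4) - Δ_2) = 27.
Solving: m_0 = 1629/22, m_1 = -441/11, m_2 = 51/22, m_3 = 123/22.

2.3182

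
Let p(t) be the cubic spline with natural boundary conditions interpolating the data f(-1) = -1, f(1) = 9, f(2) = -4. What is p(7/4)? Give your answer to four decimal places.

With M_i denoting the second derivative at x_i, h_i = 2, 1, and Δ_i = (y_(i+1) − y_i)/h_i = 5, -13:
  2·M_0 + 6·M_1 + 1·M_2 = 6(Δ_1 - Δ_0) = -108
Natural end conditions: M_0 = M_2 = 0.
Solving: M_0 = 0, M_1 = -18, M_2 = 0.
On [1, 2], p(t) = 9 - 7·(t - 1) - 9·(t - 1)² + 3·(t - 1)³.
With (t - 1) = 3/4: p(7/4) = -3/64.

-0.0469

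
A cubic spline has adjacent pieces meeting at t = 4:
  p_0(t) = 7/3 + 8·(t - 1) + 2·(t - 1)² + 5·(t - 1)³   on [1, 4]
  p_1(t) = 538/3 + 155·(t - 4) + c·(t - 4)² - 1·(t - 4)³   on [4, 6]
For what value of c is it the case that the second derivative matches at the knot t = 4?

p_0''(t) = 4 + 30·(t - 1), so p_0''(4) = 94. On the right, p_1''(4) = 2c, so c = 47.

47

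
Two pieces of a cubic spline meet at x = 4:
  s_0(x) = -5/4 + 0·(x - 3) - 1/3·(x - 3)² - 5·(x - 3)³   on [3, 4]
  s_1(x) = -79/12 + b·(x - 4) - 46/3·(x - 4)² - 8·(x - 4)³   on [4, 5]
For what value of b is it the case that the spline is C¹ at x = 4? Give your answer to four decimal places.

s_0'(x) = 0 - 2/3·(x - 3) - 15·(x - 3)², so s_0'(4) = -47/3. On the right, s_1'(4) = b, so b = -47/3.

-15.6667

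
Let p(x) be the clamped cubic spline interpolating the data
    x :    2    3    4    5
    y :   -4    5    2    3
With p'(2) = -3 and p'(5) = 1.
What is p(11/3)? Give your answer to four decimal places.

Let M_i = p''(x_i). Step sizes h_i = 1, 1, 1; slopes of the chords Δ_i = (y_(i+1) - y_i)/h_i = 9, -3, 1.
  1·M_0 + 4·M_1 + 1·M_2 = 6(Δ_1 - Δ_0) = -72
  1·M_1 + 4·M_2 + 1·M_3 = 6(Δ_2 - Δ_1) = 24
Clamped end conditions give two more equations: 2h_0·M_0 + h_0·M_1 = 6(Δ_0 - p'(2)) = 72 and h_2·M_2 + 2h_2·M_3 = 6(p'(5) - Δ_2) = 0.
Solving: M_0 = 808/15, M_1 = -536/15, M_2 = 256/15, M_3 = -128/15.
On [3, 4], p(x) = 5 + 91/15·(x - 3) - 268/15·(x - 3)² + 44/5·(x - 3)³.
With (x - 3) = 2/3: p(11/3) = 167/45.

3.7111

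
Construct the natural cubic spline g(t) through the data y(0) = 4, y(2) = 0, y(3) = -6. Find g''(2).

Let M_i = g''(x_i). Step sizes h_i = 2, 1; slopes of the chords Δ_i = (y_(i+1) - y_i)/h_i = -2, -6.
  2·M_0 + 6·M_1 + 1·M_2 = 6(Δ_1 - Δ_0) = -24
Natural end conditions: M_0 = M_2 = 0.
Hence M_0 = 0, M_1 = -4, M_2 = 0.

-4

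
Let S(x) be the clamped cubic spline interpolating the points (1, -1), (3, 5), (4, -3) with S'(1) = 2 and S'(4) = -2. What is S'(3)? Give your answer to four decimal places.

Put σ_i = S'' at the i-th knot. Here h = (2, 1) and Δ = (3, -8), so the interior equations h_(i-1)·σ_(i-1) + 2(h_(i-1)+h_i)·σ_i + h_i·σ_(i+1) = 6(Δ_i − Δ_(i-1)) read
  2·σ_0 + 6·σ_1 + 1·σ_2 = 6(Δ_1 - Δ_0) = -66
Clamped end conditions give two more equations: 2h_0·σ_0 + h_0·σ_1 = 6(Δ_0 - S'(1)) = 6 and h_1·σ_1 + 2h_1·σ_2 = 6(S'(4) - Δ_1) = 36.
Solving the tridiagonal system: σ_0 = 67/6, σ_1 = -58/3, σ_2 = 83/3.
On [3, 4], S'(x) = b_1 + 2c_1·(x - 3) + 3d_1·(x - 3)² with b_1 = Δ_1 - h_1(2σ_1 + σ_2)/6 = -37/6, c_1 = σ_1/2 = -29/3, d_1 = (σ_2 - σ_1)/(6h_1) = 47/6. So S'(3) = -37/6.

-6.1667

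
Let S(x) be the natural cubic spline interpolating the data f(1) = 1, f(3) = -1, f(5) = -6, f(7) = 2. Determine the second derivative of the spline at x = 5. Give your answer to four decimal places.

5.5000

Put σ_i = S'' at the i-th knot. Here h = (2, 2, 2) and Δ = (-1, -5/2, 4), so the interior equations h_(i-1)·σ_(i-1) + 2(h_(i-1)+h_i)·σ_i + h_i·σ_(i+1) = 6(Δ_i − Δ_(i-1)) read
  2·σ_0 + 8·σ_1 + 2·σ_2 = 6(Δ_1 - Δ_0) = -9
  2·σ_1 + 8·σ_2 + 2·σ_3 = 6(Δ_2 - Δ_1) = 39
Natural end conditions: σ_0 = σ_3 = 0.
Solving the tridiagonal system: σ_0 = 0, σ_1 = -5/2, σ_2 = 11/2, σ_3 = 0.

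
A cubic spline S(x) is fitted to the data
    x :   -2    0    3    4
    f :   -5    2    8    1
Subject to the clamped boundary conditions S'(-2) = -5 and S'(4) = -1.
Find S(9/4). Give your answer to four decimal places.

11.3380

Put σ_i = S'' at the i-th knot. Here h = (2, 3, 1) and Δ = (7/2, 2, -7), so the interior equations h_(i-1)·σ_(i-1) + 2(h_(i-1)+h_i)·σ_i + h_i·σ_(i+1) = 6(Δ_i − Δ_(i-1)) read
  2·σ_0 + 10·σ_1 + 3·σ_2 = 6(Δ_1 - Δ_0) = -9
  3·σ_1 + 8·σ_2 + 1·σ_3 = 6(Δ_2 - Δ_1) = -54
Clamped end conditions give two more equations: 2h_0·σ_0 + h_0·σ_1 = 6(Δ_0 - S'(-2)) = 51 and h_2·σ_2 + 2h_2·σ_3 = 6(S'(4) - Δ_2) = 36.
Solving the tridiagonal system: σ_0 = 341/26, σ_1 = -19/26, σ_2 = -121/13, σ_3 = 589/26.
On [0, 3], S(x) = 2 + 96/13·x - 19/52·x² - 223/468·x³.
With x = 9/4: S(9/4) = 37733/3328.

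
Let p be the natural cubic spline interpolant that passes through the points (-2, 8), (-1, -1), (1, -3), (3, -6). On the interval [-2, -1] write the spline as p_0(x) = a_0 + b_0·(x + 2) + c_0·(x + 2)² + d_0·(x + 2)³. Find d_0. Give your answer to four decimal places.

Write M_i for p''(x_i). With h_i = 1, 2, 2 and divided differences Δ_i = -9, -1, -3/2, the continuity of p' gives the tridiagonal system
  1·M_0 + 6·M_1 + 2·M_2 = 6(Δ_1 - Δ_0) = 48
  2·M_1 + 8·M_2 + 2·M_3 = 6(Δ_2 - Δ_1) = -3
Natural end conditions: M_0 = M_3 = 0.
Forward elimination and back-substitution give M_0 = 0, M_1 = 195/22, M_2 = -57/22, M_3 = 0.
On [-2, -1], with p_0(x) = a_0 + b_0·(x + 2) + c_0·(x + 2)² + d_0·(x + 2)³: c_0 = M_0/2 = 0, d_0 = (M_1 - M_0)/(6h_0) = 65/44, b_0 = Δ_0 - h_0(2M_0 + M_1)/6 = -461/44.

1.4773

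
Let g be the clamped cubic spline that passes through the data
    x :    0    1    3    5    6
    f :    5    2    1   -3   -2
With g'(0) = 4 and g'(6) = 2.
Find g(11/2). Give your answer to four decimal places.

Let m_i = g''(x_i). Step sizes h_i = 1, 2, 2, 1; slopes of the chords Δ_i = (y_(i+1) - y_i)/h_i = -3, -1/2, -2, 1.
  1·m_0 + 6·m_1 + 2·m_2 = 6(Δ_1 - Δ_0) = 15
  2·m_1 + 8·m_2 + 2·m_3 = 6(Δ_2 - Δ_1) = -9
  2·m_2 + 6·m_3 + 1·m_4 = 6(Δ_3 - Δ_2) = 18
Clamped end conditions give two more equations: 2h_0·m_0 + h_0·m_1 = 6(Δ_0 - g'(0)) = -42 and h_3·m_3 + 2h_3·m_4 = 6(g'(6) - Δ_3) = 6.
Solving the tridiagonal system: m_0 = -3305/132, m_1 = 533/66, m_2 = -101/24, m_3 = 281/66, m_4 = 115/132.
On [5, 6], g(x) = -3 - 149/264·(x - 5) + 281/132·(x - 5)² - 149/264·(x - 5)³.
With (x - 5) = 1/2: g(11/2) = -5957/2112.

-2.8205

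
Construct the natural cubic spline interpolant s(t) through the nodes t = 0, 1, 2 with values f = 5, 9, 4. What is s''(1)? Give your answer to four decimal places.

Put σ_i = s'' at the i-th knot. Here h = (1, 1) and Δ = (4, -5), so the interior equations h_(i-1)·σ_(i-1) + 2(h_(i-1)+h_i)·σ_i + h_i·σ_(i+1) = 6(Δ_i − Δ_(i-1)) read
  1·σ_0 + 4·σ_1 + 1·σ_2 = 6(Δ_1 - Δ_0) = -54
Natural end conditions: σ_0 = σ_2 = 0.
Forward elimination and back-substitution give σ_0 = 0, σ_1 = -27/2, σ_2 = 0.

-13.5000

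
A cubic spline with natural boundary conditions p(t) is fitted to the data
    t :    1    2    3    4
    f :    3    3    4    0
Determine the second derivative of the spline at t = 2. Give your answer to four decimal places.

3.6000

With σ_i denoting the second derivative at x_i, h_i = 1, 1, 1, and Δ_i = (y_(i+1) − y_i)/h_i = 0, 1, -4:
  1·σ_0 + 4·σ_1 + 1·σ_2 = 6(Δ_1 - Δ_0) = 6
  1·σ_1 + 4·σ_2 + 1·σ_3 = 6(Δ_2 - Δ_1) = -30
Natural end conditions: σ_0 = σ_3 = 0.
Solving: σ_0 = 0, σ_1 = 18/5, σ_2 = -42/5, σ_3 = 0.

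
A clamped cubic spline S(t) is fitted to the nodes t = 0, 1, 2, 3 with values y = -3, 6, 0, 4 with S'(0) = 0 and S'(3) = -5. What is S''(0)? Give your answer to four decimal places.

Put m_i = S'' at the i-th knot. Here h = (1, 1, 1) and Δ = (9, -6, 4), so the interior equations h_(i-1)·m_(i-1) + 2(h_(i-1)+h_i)·m_i + h_i·m_(i+1) = 6(Δ_i − Δ_(i-1)) read
  1·m_0 + 4·m_1 + 1·m_2 = 6(Δ_1 - Δ_0) = -90
  1·m_1 + 4·m_2 + 1·m_3 = 6(Δ_2 - Δ_1) = 60
Clamped end conditions give two more equations: 2h_0·m_0 + h_0·m_1 = 6(Δ_0 - S'(0)) = 54 and h_2·m_2 + 2h_2·m_3 = 6(S'(3) - Δ_2) = -54.
Solving: m_0 = 736/15, m_1 = -662/15, m_2 = 562/15, m_3 = -686/15.

49.0667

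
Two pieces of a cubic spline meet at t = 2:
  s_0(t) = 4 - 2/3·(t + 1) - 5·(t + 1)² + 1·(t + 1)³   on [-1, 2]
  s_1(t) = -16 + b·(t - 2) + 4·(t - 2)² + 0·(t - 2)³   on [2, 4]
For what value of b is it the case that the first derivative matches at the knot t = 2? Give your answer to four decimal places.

-3.6667

s_0'(t) = -2/3 - 10·(t + 1) + 3·(t + 1)², so s_0'(2) = -11/3. On the right, s_1'(2) = b, so b = -11/3.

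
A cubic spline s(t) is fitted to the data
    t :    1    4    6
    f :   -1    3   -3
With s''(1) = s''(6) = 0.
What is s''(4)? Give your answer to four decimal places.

-2.6000

Let M_i = s''(x_i). Step sizes h_i = 3, 2; slopes of the chords Δ_i = (y_(i+1) - y_i)/h_i = 4/3, -3.
  3·M_0 + 10·M_1 + 2·M_2 = 6(Δ_1 - Δ_0) = -26
Natural end conditions: M_0 = M_2 = 0.
Hence M_0 = 0, M_1 = -13/5, M_2 = 0.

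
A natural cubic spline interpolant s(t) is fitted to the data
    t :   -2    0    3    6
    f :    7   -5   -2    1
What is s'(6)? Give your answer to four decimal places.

Let σ_i = s''(x_i). Step sizes h_i = 2, 3, 3; slopes of the chords Δ_i = (y_(i+1) - y_i)/h_i = -6, 1, 1.
  2·σ_0 + 10·σ_1 + 3·σ_2 = 6(Δ_1 - Δ_0) = 42
  3·σ_1 + 12·σ_2 + 3·σ_3 = 6(Δ_2 - Δ_1) = 0
Natural end conditions: σ_0 = σ_3 = 0.
Solving: σ_0 = 0, σ_1 = 168/37, σ_2 = -42/37, σ_3 = 0.
On [3, 6], s'(t) = b_2 + 2c_2·(t - 3) + 3d_2·(t - 3)² with b_2 = Δ_2 - h_2(2σ_2 + σ_3)/6 = 79/37, c_2 = σ_2/2 = -21/37, d_2 = (σ_3 - σ_2)/(6h_2) = 7/111. So s'(6) = 16/37.

0.4324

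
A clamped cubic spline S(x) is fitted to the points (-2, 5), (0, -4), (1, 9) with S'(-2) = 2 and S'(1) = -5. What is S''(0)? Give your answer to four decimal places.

Write m_i for S''(x_i). With h_i = 2, 1 and divided differences Δ_i = -9/2, 13, the continuity of S' gives the tridiagonal system
  2·m_0 + 6·m_1 + 1·m_2 = 6(Δ_1 - Δ_0) = 105
Clamped end conditions give two more equations: 2h_0·m_0 + h_0·m_1 = 6(Δ_0 - S'(-2)) = -39 and h_1·m_1 + 2h_1·m_2 = 6(S'(1) - Δ_1) = -108.
Solving: m_0 = -355/12, m_1 = 119/3, m_2 = -443/6.

39.6667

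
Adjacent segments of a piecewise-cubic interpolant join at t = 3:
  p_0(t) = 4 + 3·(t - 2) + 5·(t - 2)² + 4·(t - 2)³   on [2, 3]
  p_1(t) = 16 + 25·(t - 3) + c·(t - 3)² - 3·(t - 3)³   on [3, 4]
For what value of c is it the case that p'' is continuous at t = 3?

17

p_0''(t) = 10 + 24·(t - 2), so p_0''(3) = 34. On the right, p_1''(3) = 2c, so c = 17.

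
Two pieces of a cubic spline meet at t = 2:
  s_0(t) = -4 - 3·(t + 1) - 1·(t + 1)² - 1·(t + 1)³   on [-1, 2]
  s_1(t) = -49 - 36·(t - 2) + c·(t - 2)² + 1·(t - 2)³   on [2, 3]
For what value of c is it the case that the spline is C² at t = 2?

-10

s_0''(t) = -2 - 6·(t + 1), so s_0''(2) = -20. On the right, s_1''(2) = 2c, so c = -10.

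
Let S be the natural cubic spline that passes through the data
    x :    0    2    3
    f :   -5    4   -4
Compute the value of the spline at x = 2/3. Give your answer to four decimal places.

0.4691

Let M_i = S''(x_i). Step sizes h_i = 2, 1; slopes of the chords Δ_i = (y_(i+1) - y_i)/h_i = 9/2, -8.
  2·M_0 + 6·M_1 + 1·M_2 = 6(Δ_1 - Δ_0) = -75
Natural end conditions: M_0 = M_2 = 0.
Solving the tridiagonal system: M_0 = 0, M_1 = -25/2, M_2 = 0.
On [0, 2], S(x) = -5 + 26/3·x + 0·x² - 25/24·x³.
With x = 2/3: S(2/3) = 38/81.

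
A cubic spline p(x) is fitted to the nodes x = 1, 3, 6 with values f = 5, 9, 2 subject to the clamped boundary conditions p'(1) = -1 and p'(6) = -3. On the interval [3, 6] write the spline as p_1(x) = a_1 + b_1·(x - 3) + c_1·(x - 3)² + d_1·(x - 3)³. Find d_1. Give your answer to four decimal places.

0.3296

Let M_i = p''(x_i). Step sizes h_i = 2, 3; slopes of the chords Δ_i = (y_(i+1) - y_i)/h_i = 2, -7/3.
  2·M_0 + 10·M_1 + 3·M_2 = 6(Δ_1 - Δ_0) = -26
Clamped end conditions give two more equations: 2h_0·M_0 + h_0·M_1 = 6(Δ_0 - p'(1)) = 18 and h_1·M_1 + 2h_1·M_2 = 6(p'(6) - Δ_1) = -4.
Hence M_0 = 67/10, M_1 = -22/5, M_2 = 23/15.
On [3, 6], with p_1(x) = a_1 + b_1·(x - 3) + c_1·(x - 3)² + d_1·(x - 3)³: c_1 = M_1/2 = -11/5, d_1 = (M_2 - M_1)/(6h_1) = 89/270, b_1 = Δ_1 - h_1(2M_1 + M_2)/6 = 13/10.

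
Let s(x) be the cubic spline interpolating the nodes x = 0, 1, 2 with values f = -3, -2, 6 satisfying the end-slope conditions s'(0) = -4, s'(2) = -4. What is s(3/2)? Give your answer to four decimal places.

3.5938

Let M_i = s''(x_i). Step sizes h_i = 1, 1; slopes of the chords Δ_i = (y_(i+1) - y_i)/h_i = 1, 8.
  1·M_0 + 4·M_1 + 1·M_2 = 6(Δ_1 - Δ_0) = 42
Clamped end conditions give two more equations: 2h_0·M_0 + h_0·M_1 = 6(Δ_0 - s'(0)) = 30 and h_1·M_1 + 2h_1·M_2 = 6(s'(2) - Δ_1) = -72.
Hence M_0 = 9/2, M_1 = 21, M_2 = -93/2.
On [1, 2], s(x) = -2 + 35/4·(x - 1) + 21/2·(x - 1)² - 45/4·(x - 1)³.
With (x - 1) = 1/2: s(3/2) = 115/32.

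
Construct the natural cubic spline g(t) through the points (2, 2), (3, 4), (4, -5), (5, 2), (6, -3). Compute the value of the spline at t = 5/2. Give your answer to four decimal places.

4.6138

Put σ_i = g'' at the i-th knot. Here h = (1, 1, 1, 1) and Δ = (2, -9, 7, -5), so the interior equations h_(i-1)·σ_(i-1) + 2(h_(i-1)+h_i)·σ_i + h_i·σ_(i+1) = 6(Δ_i − Δ_(i-1)) read
  1·σ_0 + 4·σ_1 + 1·σ_2 = 6(Δ_1 - Δ_0) = -66
  1·σ_1 + 4·σ_2 + 1·σ_3 = 6(Δ_2 - Δ_1) = 96
  1·σ_2 + 4·σ_3 + 1·σ_4 = 6(Δ_3 - Δ_2) = -72
Natural end conditions: σ_0 = σ_4 = 0.
Solving the tridiagonal system: σ_0 = 0, σ_1 = -723/28, σ_2 = 261/7, σ_3 = -765/28, σ_4 = 0.
On [2, 3], g(t) = 2 + 353/56·(t - 2) + 0·(t - 2)² - 241/56·(t - 2)³.
With (t - 2) = 1/2: g(5/2) = 2067/448.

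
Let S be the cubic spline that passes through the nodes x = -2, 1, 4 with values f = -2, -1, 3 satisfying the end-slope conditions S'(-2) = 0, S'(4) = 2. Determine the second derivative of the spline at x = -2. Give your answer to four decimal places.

0.1667

Put m_i = S'' at the i-th knot. Here h = (3, 3) and Δ = (1/3, 4/3), so the interior equations h_(i-1)·m_(i-1) + 2(h_(i-1)+h_i)·m_i + h_i·m_(i+1) = 6(Δ_i − Δ_(i-1)) read
  3·m_0 + 12·m_1 + 3·m_2 = 6(Δ_1 - Δ_0) = 6
Clamped end conditions give two more equations: 2h_0·m_0 + h_0·m_1 = 6(Δ_0 - S'(-2)) = 2 and h_1·m_1 + 2h_1·m_2 = 6(S'(4) - Δ_1) = 4.
Forward elimination and back-substitution give m_0 = 1/6, m_1 = 1/3, m_2 = 1/2.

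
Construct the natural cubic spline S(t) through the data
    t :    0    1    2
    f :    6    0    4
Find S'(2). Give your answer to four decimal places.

Let m_i = S''(x_i). Step sizes h_i = 1, 1; slopes of the chords Δ_i = (y_(i+1) - y_i)/h_i = -6, 4.
  1·m_0 + 4·m_1 + 1·m_2 = 6(Δ_1 - Δ_0) = 60
Natural end conditions: m_0 = m_2 = 0.
Solving the tridiagonal system: m_0 = 0, m_1 = 15, m_2 = 0.
On [1, 2], S'(t) = b_1 + 2c_1·(t - 1) + 3d_1·(t - 1)² with b_1 = Δ_1 - h_1(2m_1 + m_2)/6 = -1, c_1 = m_1/2 = 15/2, d_1 = (m_2 - m_1)/(6h_1) = -5/2. So S'(2) = 13/2.

6.5000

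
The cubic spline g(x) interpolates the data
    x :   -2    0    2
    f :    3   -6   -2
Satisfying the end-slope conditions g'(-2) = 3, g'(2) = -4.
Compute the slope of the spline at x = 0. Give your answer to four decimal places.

-1.6250

Write σ_i for g''(x_i). With h_i = 2, 2 and divided differences Δ_i = -9/2, 2, the continuity of g' gives the tridiagonal system
  2·σ_0 + 8·σ_1 + 2·σ_2 = 6(Δ_1 - Δ_0) = 39
Clamped end conditions give two more equations: 2h_0·σ_0 + h_0·σ_1 = 6(Δ_0 - g'(-2)) = -45 and h_1·σ_1 + 2h_1·σ_2 = 6(g'(2) - Δ_1) = -36.
Solving the tridiagonal system: σ_0 = -143/8, σ_1 = 53/4, σ_2 = -125/8.
On [0, 2], g'(x) = b_1 + 2c_1·x + 3d_1·x² with b_1 = Δ_1 - h_1(2σ_1 + σ_2)/6 = -13/8, c_1 = σ_1/2 = 53/8, d_1 = (σ_2 - σ_1)/(6h_1) = -77/32. So g'(0) = -13/8.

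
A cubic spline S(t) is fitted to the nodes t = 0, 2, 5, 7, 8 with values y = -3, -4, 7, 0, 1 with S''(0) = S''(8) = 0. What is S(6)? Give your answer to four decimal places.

Let M_i = S''(x_i). Step sizes h_i = 2, 3, 2, 1; slopes of the chords Δ_i = (y_(i+1) - y_i)/h_i = -1/2, 11/3, -7/2, 1.
  2·M_0 + 10·M_1 + 3·M_2 = 6(Δ_1 - Δ_0) = 25
  3·M_1 + 10·M_2 + 2·M_3 = 6(Δ_2 - Δ_1) = -43
  2·M_2 + 6·M_3 + 1·M_4 = 6(Δ_3 - Δ_2) = 27
Natural end conditions: M_0 = M_4 = 0.
Hence M_0 = 0, M_1 = 1168/253, M_2 = -1785/253, M_3 = 3467/506, M_4 = 0.
On [5, 7], S(t) = 7 - 820/759·(t - 5) - 1785/506·(t - 5)² + 7037/6072·(t - 5)³.
With (t - 5) = 1: S(6) = 7187/2024.

3.5509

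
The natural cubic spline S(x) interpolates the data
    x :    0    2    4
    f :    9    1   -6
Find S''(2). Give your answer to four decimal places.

0.3750

Let m_i = S''(x_i). Step sizes h_i = 2, 2; slopes of the chords Δ_i = (y_(i+1) - y_i)/h_i = -4, -7/2.
  2·m_0 + 8·m_1 + 2·m_2 = 6(Δ_1 - Δ_0) = 3
Natural end conditions: m_0 = m_2 = 0.
Forward elimination and back-substitution give m_0 = 0, m_1 = 3/8, m_2 = 0.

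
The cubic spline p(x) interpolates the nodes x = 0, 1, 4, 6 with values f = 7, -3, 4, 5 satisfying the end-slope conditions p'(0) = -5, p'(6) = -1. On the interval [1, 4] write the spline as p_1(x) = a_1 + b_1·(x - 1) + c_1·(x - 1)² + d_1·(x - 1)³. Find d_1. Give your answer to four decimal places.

With m_i denoting the second derivative at x_i, h_i = 1, 3, 2, and Δ_i = (y_(i+1) − y_i)/h_i = -10, 7/3, 1/2:
  1·m_0 + 8·m_1 + 3·m_2 = 6(Δ_1 - Δ_0) = 74
  3·m_1 + 10·m_2 + 2·m_3 = 6(Δ_2 - Δ_1) = -11
Clamped end conditions give two more equations: 2h_0·m_0 + h_0·m_1 = 6(Δ_0 - p'(0)) = -30 and h_2·m_2 + 2h_2·m_3 = 6(p'(6) - Δ_2) = -9.
Forward elimination and back-substitution give m_0 = -1717/78, m_1 = 547/39, m_2 = -421/78, m_3 = 35/78.
On [1, 4], with p_1(x) = a_1 + b_1·(x - 1) + c_1·(x - 1)² + d_1·(x - 1)³: c_1 = m_1/2 = 547/78, d_1 = (m_2 - m_1)/(6h_1) = -505/468, b_1 = Δ_1 - h_1(2m_1 + m_2)/6 = -1403/156.

-1.0791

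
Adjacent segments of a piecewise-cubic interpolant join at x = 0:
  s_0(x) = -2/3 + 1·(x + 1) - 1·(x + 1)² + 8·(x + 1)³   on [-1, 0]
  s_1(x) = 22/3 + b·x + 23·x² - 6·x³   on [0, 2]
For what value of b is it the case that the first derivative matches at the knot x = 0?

s_0'(x) = 1 - 2·(x + 1) + 24·(x + 1)², so s_0'(0) = 23. On the right, s_1'(0) = b, so b = 23.

23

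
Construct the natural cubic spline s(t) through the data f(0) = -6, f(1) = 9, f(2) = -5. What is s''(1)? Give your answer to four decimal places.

With σ_i denoting the second derivative at x_i, h_i = 1, 1, and Δ_i = (y_(i+1) − y_i)/h_i = 15, -14:
  1·σ_0 + 4·σ_1 + 1·σ_2 = 6(Δ_1 - Δ_0) = -174
Natural end conditions: σ_0 = σ_2 = 0.
Solving: σ_0 = 0, σ_1 = -87/2, σ_2 = 0.

-43.5000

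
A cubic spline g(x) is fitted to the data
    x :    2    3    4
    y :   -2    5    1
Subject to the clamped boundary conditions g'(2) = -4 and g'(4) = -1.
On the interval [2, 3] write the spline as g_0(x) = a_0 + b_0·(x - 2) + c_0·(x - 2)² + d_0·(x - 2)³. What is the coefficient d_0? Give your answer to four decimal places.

With m_i denoting the second derivative at x_i, h_i = 1, 1, and Δ_i = (y_(i+1) − y_i)/h_i = 7, -4:
  1·m_0 + 4·m_1 + 1·m_2 = 6(Δ_1 - Δ_0) = -66
Clamped end conditions give two more equations: 2h_0·m_0 + h_0·m_1 = 6(Δ_0 - g'(2)) = 66 and h_1·m_1 + 2h_1·m_2 = 6(g'(4) - Δ_1) = 18.
Hence m_0 = 51, m_1 = -36, m_2 = 27.
On [2, 3], with g_0(x) = a_0 + b_0·(x - 2) + c_0·(x - 2)² + d_0·(x - 2)³: c_0 = m_0/2 = 51/2, d_0 = (m_1 - m_0)/(6h_0) = -29/2, b_0 = Δ_0 - h_0(2m_0 + m_1)/6 = -4.

-14.5000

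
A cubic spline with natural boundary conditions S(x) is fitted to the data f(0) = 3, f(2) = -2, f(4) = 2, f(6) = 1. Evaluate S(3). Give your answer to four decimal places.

Put M_i = S'' at the i-th knot. Here h = (2, 2, 2) and Δ = (-5/2, 2, -1/2), so the interior equations h_(i-1)·M_(i-1) + 2(h_(i-1)+h_i)·M_i + h_i·M_(i+1) = 6(Δ_i − Δ_(i-1)) read
  2·M_0 + 8·M_1 + 2·M_2 = 6(Δ_1 - Δ_0) = 27
  2·M_1 + 8·M_2 + 2·M_3 = 6(Δ_2 - Δ_1) = -15
Natural end conditions: M_0 = M_3 = 0.
Hence M_0 = 0, M_1 = 41/10, M_2 = -29/10, M_3 = 0.
On [2, 4], S(x) = -2 + 7/30·(x - 2) + 41/20·(x - 2)² - 7/12·(x - 2)³.
With (x - 2) = 1: S(3) = -3/10.

-0.3000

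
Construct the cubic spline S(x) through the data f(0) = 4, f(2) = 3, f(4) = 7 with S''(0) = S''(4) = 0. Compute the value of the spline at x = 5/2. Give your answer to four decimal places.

Put σ_i = S'' at the i-th knot. Here h = (2, 2) and Δ = (-1/2, 2), so the interior equations h_(i-1)·σ_(i-1) + 2(h_(i-1)+h_i)·σ_i + h_i·σ_(i+1) = 6(Δ_i − Δ_(i-1)) read
  2·σ_0 + 8·σ_1 + 2·σ_2 = 6(Δ_1 - Δ_0) = 15
Natural end conditions: σ_0 = σ_2 = 0.
Hence σ_0 = 0, σ_1 = 15/8, σ_2 = 0.
On [2, 4], S(x) = 3 + 3/4·(x - 2) + 15/16·(x - 2)² - 5/32·(x - 2)³.
With (x - 2) = 1/2: S(5/2) = 919/256.

3.5898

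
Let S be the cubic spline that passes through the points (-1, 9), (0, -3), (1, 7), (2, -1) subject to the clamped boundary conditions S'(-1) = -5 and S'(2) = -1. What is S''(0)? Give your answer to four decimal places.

59.0667

With σ_i denoting the second derivative at x_i, h_i = 1, 1, 1, and Δ_i = (y_(i+1) − y_i)/h_i = -12, 10, -8:
  1·σ_0 + 4·σ_1 + 1·σ_2 = 6(Δ_1 - Δ_0) = 132
  1·σ_1 + 4·σ_2 + 1·σ_3 = 6(Δ_2 - Δ_1) = -108
Clamped end conditions give two more equations: 2h_0·σ_0 + h_0·σ_1 = 6(Δ_0 - S'(-1)) = -42 and h_2·σ_2 + 2h_2·σ_3 = 6(S'(2) - Δ_2) = 42.
Solving: σ_0 = -758/15, σ_1 = 886/15, σ_2 = -806/15, σ_3 = 718/15.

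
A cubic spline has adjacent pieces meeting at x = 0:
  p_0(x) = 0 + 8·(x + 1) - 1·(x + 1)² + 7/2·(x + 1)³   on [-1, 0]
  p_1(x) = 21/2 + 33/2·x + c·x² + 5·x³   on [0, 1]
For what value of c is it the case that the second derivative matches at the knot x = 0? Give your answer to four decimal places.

9.5000

p_0''(x) = -2 + 21·(x + 1), so p_0''(0) = 19. On the right, p_1''(0) = 2c, so c = 19/2.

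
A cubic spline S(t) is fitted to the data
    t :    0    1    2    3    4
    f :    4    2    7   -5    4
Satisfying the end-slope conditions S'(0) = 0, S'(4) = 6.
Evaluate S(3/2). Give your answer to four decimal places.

5.6518

With M_i denoting the second derivative at x_i, h_i = 1, 1, 1, 1, and Δ_i = (y_(i+1) − y_i)/h_i = -2, 5, -12, 9:
  1·M_0 + 4·M_1 + 1·M_2 = 6(Δ_1 - Δ_0) = 42
  1·M_1 + 4·M_2 + 1·M_3 = 6(Δ_2 - Δ_1) = -102
  1·M_2 + 4·M_3 + 1·M_4 = 6(Δ_3 - Δ_2) = 126
Clamped end conditions give two more equations: 2h_0·M_0 + h_0·M_1 = 6(Δ_0 - S'(0)) = -12 and h_3·M_3 + 2h_3·M_4 = 6(S'(4) - Δ_3) = -18.
Solving the tridiagonal system: M_0 = -135/7, M_1 = 186/7, M_2 = -45, M_3 = 360/7, M_4 = -243/7.
On [1, 2], S(t) = 2 + 51/14·(t - 1) + 93/7·(t - 1)² - 167/14·(t - 1)³.
With (t - 1) = 1/2: S(3/2) = 633/112.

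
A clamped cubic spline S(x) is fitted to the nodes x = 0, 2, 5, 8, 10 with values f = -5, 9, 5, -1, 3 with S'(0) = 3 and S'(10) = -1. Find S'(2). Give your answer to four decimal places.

5.4611

Put σ_i = S'' at the i-th knot. Here h = (2, 3, 3, 2) and Δ = (7, -4/3, -2, 2), so the interior equations h_(i-1)·σ_(i-1) + 2(h_(i-1)+h_i)·σ_i + h_i·σ_(i+1) = 6(Δ_i − Δ_(i-1)) read
  2·σ_0 + 10·σ_1 + 3·σ_2 = 6(Δ_1 - Δ_0) = -50
  3·σ_1 + 12·σ_2 + 3·σ_3 = 6(Δ_2 - Δ_1) = -4
  3·σ_2 + 10·σ_3 + 2·σ_4 = 6(Δ_3 - Δ_2) = 24
Clamped end conditions give two more equations: 2h_0·σ_0 + h_0·σ_1 = 6(Δ_0 - S'(0)) = 24 and h_3·σ_3 + 2h_3·σ_4 = 6(S'(10) - Δ_3) = -18.
Solving the tridiagonal system: σ_0 = 1717/180, σ_1 = -637/90, σ_2 = 17/30, σ_3 = 313/90, σ_4 = -1123/180.
On [2, 5], S'(x) = b_1 + 2c_1·(x - 2) + 3d_1·(x - 2)² with b_1 = Δ_1 - h_1(2σ_1 + σ_2)/6 = 983/180, c_1 = σ_1/2 = -637/180, d_1 = (σ_2 - σ_1)/(6h_1) = 172/405. So S'(2) = 983/180.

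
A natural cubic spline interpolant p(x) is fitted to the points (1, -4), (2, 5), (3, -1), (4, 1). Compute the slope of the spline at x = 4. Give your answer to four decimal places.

With σ_i denoting the second derivative at x_i, h_i = 1, 1, 1, and Δ_i = (y_(i+1) − y_i)/h_i = 9, -6, 2:
  1·σ_0 + 4·σ_1 + 1·σ_2 = 6(Δ_1 - Δ_0) = -90
  1·σ_1 + 4·σ_2 + 1·σ_3 = 6(Δ_2 - Δ_1) = 48
Natural end conditions: σ_0 = σ_3 = 0.
Forward elimination and back-substitution give σ_0 = 0, σ_1 = -136/5, σ_2 = 94/5, σ_3 = 0.
On [3, 4], p'(x) = b_2 + 2c_2·(x - 3) + 3d_2·(x - 3)² with b_2 = Δ_2 - h_2(2σ_2 + σ_3)/6 = -64/15, c_2 = σ_2/2 = 47/5, d_2 = (σ_3 - σ_2)/(6h_2) = -47/15. So p'(4) = 77/15.

5.1333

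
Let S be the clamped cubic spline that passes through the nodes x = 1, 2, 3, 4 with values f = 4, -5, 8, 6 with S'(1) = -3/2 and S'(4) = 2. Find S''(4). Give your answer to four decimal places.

Let M_i = S''(x_i). Step sizes h_i = 1, 1, 1; slopes of the chords Δ_i = (y_(i+1) - y_i)/h_i = -9, 13, -2.
  1·M_0 + 4·M_1 + 1·M_2 = 6(Δ_1 - Δ_0) = 132
  1·M_1 + 4·M_2 + 1·M_3 = 6(Δ_2 - Δ_1) = -90
Clamped end conditions give two more equations: 2h_0·M_0 + h_0·M_1 = 6(Δ_0 - S'(1)) = -45 and h_2·M_2 + 2h_2·M_3 = 6(S'(4) - Δ_2) = 24.
Solving: M_0 = -766/15, M_1 = 857/15, M_2 = -682/15, M_3 = 521/15.

34.7333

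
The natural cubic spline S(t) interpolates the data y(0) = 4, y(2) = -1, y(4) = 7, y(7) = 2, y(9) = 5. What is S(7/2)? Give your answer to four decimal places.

Put M_i = S'' at the i-th knot. Here h = (2, 2, 3, 2) and Δ = (-5/2, 4, -5/3, 3/2), so the interior equations h_(i-1)·M_(i-1) + 2(h_(i-1)+h_i)·M_i + h_i·M_(i+1) = 6(Δ_i − Δ_(i-1)) read
  2·M_0 + 8·M_1 + 2·M_2 = 6(Δ_1 - Δ_0) = 39
  2·M_1 + 10·M_2 + 3·M_3 = 6(Δ_2 - Δ_1) = -34
  3·M_2 + 10·M_3 + 2·M_4 = 6(Δ_3 - Δ_2) = 19
Natural end conditions: M_0 = M_4 = 0.
Solving: M_0 = 0, M_1 = 101/16, M_2 = -23/4, M_3 = 29/8, M_4 = 0.
On [2, 4], S(t) = -1 + 41/24·(t - 2) + 101/32·(t - 2)² - 193/192·(t - 2)³.
With (t - 2) = 3/2: S(7/2) = 2699/512.

5.2715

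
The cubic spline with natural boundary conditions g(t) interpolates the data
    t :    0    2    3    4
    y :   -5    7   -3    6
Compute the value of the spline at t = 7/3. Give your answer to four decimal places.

3.3285

Put M_i = g'' at the i-th knot. Here h = (2, 1, 1) and Δ = (6, -10, 9), so the interior equations h_(i-1)·M_(i-1) + 2(h_(i-1)+h_i)·M_i + h_i·M_(i+1) = 6(Δ_i − Δ_(i-1)) read
  2·M_0 + 6·M_1 + 1·M_2 = 6(Δ_1 - Δ_0) = -96
  1·M_1 + 4·M_2 + 1·M_3 = 6(Δ_2 - Δ_1) = 114
Natural end conditions: M_0 = M_3 = 0.
Solving the tridiagonal system: M_0 = 0, M_1 = -498/23, M_2 = 780/23, M_3 = 0.
On [2, 3], g(t) = 7 - 194/23·(t - 2) - 249/23·(t - 2)² + 213/23·(t - 2)³.
With (t - 2) = 1/3: g(7/3) = 689/207.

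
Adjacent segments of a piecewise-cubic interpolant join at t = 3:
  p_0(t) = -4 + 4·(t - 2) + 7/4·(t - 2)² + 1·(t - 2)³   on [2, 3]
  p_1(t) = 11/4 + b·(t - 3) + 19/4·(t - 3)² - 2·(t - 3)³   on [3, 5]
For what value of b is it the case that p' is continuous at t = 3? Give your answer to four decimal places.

10.5000

p_0'(t) = 4 + 7/2·(t - 2) + 3·(t - 2)², so p_0'(3) = 21/2. On the right, p_1'(3) = b, so b = 21/2.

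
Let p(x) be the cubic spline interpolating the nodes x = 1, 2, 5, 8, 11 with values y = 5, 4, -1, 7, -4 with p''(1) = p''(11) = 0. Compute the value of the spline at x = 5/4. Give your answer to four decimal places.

Put M_i = p'' at the i-th knot. Here h = (1, 3, 3, 3) and Δ = (-1, -5/3, 8/3, -11/3), so the interior equations h_(i-1)·M_(i-1) + 2(h_(i-1)+h_i)·M_i + h_i·M_(i+1) = 6(Δ_i − Δ_(i-1)) read
  1·M_0 + 8·M_1 + 3·M_2 = 6(Δ_1 - Δ_0) = -4
  3·M_1 + 12·M_2 + 3·M_3 = 6(Δ_2 - Δ_1) = 26
  3·M_2 + 12·M_3 + 3·M_4 = 6(Δ_3 - Δ_2) = -38
Natural end conditions: M_0 = M_4 = 0.
Hence M_0 = 0, M_1 = -101/54, M_2 = 296/81, M_3 = -661/162, M_4 = 0.
On [1, 2], p(x) = 5 - 223/324·(x - 1) + 0·(x - 1)² - 101/324·(x - 1)³.
With (x - 1) = 1/4: p(5/4) = 33337/6912.

4.8231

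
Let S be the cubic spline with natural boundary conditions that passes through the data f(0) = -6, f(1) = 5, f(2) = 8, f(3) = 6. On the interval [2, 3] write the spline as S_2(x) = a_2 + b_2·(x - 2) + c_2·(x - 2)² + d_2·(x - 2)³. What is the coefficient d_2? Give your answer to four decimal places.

0.8000

Write M_i for S''(x_i). With h_i = 1, 1, 1 and divided differences Δ_i = 11, 3, -2, the continuity of S' gives the tridiagonal system
  1·M_0 + 4·M_1 + 1·M_2 = 6(Δ_1 - Δ_0) = -48
  1·M_1 + 4·M_2 + 1·M_3 = 6(Δ_2 - Δ_1) = -30
Natural end conditions: M_0 = M_3 = 0.
Solving: M_0 = 0, M_1 = -54/5, M_2 = -24/5, M_3 = 0.
On [2, 3], with S_2(x) = a_2 + b_2·(x - 2) + c_2·(x - 2)² + d_2·(x - 2)³: c_2 = M_2/2 = -12/5, d_2 = (M_3 - M_2)/(6h_2) = 4/5, b_2 = Δ_2 - h_2(2M_2 + M_3)/6 = -2/5.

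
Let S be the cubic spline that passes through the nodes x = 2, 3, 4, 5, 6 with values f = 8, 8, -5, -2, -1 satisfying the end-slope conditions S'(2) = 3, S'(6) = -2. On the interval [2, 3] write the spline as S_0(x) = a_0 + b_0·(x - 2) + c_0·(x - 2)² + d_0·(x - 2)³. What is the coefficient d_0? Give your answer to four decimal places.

With m_i denoting the second derivative at x_i, h_i = 1, 1, 1, 1, and Δ_i = (y_(i+1) − y_i)/h_i = 0, -13, 3, 1:
  1·m_0 + 4·m_1 + 1·m_2 = 6(Δ_1 - Δ_0) = -78
  1·m_1 + 4·m_2 + 1·m_3 = 6(Δ_2 - Δ_1) = 96
  1·m_2 + 4·m_3 + 1·m_4 = 6(Δ_3 - Δ_2) = -12
Clamped end conditions give two more equations: 2h_0·m_0 + h_0·m_1 = 6(Δ_0 - S'(2)) = -18 and h_3·m_3 + 2h_3·m_4 = 6(S'(6) - Δ_3) = -18.
Solving the tridiagonal system: m_0 = 40/7, m_1 = -206/7, m_2 = 34, m_3 = -74/7, m_4 = -26/7.
On [2, 3], with S_0(x) = a_0 + b_0·(x - 2) + c_0·(x - 2)² + d_0·(x - 2)³: c_0 = m_0/2 = 20/7, d_0 = (m_1 - m_0)/(6h_0) = -41/7, b_0 = Δ_0 - h_0(2m_0 + m_1)/6 = 3.

-5.8571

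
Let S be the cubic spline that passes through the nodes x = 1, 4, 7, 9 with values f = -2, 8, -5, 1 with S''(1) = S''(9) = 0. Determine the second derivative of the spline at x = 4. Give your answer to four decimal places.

-5.3333

Let M_i = S''(x_i). Step sizes h_i = 3, 3, 2; slopes of the chords Δ_i = (y_(i+1) - y_i)/h_i = 10/3, -13/3, 3.
  3·M_0 + 12·M_1 + 3·M_2 = 6(Δ_1 - Δ_0) = -46
  3·M_1 + 10·M_2 + 2·M_3 = 6(Δ_2 - Δ_1) = 44
Natural end conditions: M_0 = M_3 = 0.
Solving the tridiagonal system: M_0 = 0, M_1 = -16/3, M_2 = 6, M_3 = 0.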